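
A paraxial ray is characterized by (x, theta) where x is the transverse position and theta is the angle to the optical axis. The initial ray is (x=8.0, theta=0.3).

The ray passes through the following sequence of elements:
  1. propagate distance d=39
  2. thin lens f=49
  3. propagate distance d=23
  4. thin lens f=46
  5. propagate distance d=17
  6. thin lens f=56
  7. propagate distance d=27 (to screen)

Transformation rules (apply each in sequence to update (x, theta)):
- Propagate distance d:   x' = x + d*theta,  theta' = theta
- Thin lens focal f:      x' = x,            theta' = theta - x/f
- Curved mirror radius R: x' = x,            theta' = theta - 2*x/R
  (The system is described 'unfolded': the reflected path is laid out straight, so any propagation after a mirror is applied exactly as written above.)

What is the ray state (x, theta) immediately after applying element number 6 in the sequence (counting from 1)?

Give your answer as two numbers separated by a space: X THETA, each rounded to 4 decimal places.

Answer: 9.2053 -0.6437

Derivation:
Initial: x=8.0000 theta=0.3000
After 1 (propagate distance d=39): x=19.7000 theta=0.3000
After 2 (thin lens f=49): x=19.7000 theta=-5/49 (≈-0.1020)
After 3 (propagate distance d=23): x=8503/490 (≈17.3531) theta=-5/49 (≈-0.1020)
After 4 (thin lens f=46): x=8503/490 (≈17.3531) theta=-10803/22540 (≈-0.4793)
After 5 (propagate distance d=17): x=29641/3220 (≈9.2053) theta=-10803/22540 (≈-0.4793)
After 6 (thin lens f=56): x=29641/3220 (≈9.2053) theta=-23213/36064 (≈-0.6437)
Rounded to 4 decimal places: x = 9.2053, theta = -0.6437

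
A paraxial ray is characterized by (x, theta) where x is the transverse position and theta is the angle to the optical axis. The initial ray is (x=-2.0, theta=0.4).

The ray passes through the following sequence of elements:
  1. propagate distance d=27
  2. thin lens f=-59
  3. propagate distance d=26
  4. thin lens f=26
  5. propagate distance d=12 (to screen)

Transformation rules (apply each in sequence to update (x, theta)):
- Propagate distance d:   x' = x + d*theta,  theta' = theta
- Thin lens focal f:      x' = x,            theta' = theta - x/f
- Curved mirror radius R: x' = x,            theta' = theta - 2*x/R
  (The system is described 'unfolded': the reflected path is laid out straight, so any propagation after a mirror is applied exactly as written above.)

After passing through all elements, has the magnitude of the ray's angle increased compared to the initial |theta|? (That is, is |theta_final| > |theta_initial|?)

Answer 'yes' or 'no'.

Answer: no

Derivation:
Initial: x=-2.0000 theta=0.4000
After 1 (propagate distance d=27): x=8.8000 theta=0.4000
After 2 (thin lens f=-59): x=8.8000 theta=162/295 (≈0.5492)
After 3 (propagate distance d=26): x=6808/295 (≈23.0780) theta=162/295 (≈0.5492)
After 4 (thin lens f=26): x=6808/295 (≈23.0780) theta=-22/65 (≈-0.3385)
After 5 (propagate distance d=12 (to screen)): x=72928/3835 (≈19.0164) theta=-22/65 (≈-0.3385)
|theta_initial|=0.4000 |theta_final|=22/65 (≈0.3385) -> not increased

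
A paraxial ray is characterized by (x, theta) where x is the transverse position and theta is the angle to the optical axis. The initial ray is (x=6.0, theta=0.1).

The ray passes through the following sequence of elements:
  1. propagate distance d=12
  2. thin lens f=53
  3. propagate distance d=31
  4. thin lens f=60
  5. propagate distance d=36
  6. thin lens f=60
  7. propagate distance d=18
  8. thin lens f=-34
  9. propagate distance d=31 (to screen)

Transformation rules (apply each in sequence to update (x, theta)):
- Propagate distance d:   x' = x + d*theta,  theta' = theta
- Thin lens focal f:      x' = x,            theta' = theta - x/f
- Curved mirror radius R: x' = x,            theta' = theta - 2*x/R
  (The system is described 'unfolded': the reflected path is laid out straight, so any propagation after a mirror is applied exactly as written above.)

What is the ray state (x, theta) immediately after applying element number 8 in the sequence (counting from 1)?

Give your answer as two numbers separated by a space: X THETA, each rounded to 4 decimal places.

Initial: x=6.0000 theta=0.1000
After 1 (propagate distance d=12): x=7.2000 theta=0.1000
After 2 (thin lens f=53): x=7.2000 theta=-19/530 (≈-0.0358)
After 3 (propagate distance d=31): x=3227/530 (≈6.0887) theta=-19/530 (≈-0.0358)
After 4 (thin lens f=60): x=3227/530 (≈6.0887) theta=-4367/31800 (≈-0.1373)
After 5 (propagate distance d=36): x=1517/1325 (≈1.1449) theta=-4367/31800 (≈-0.1373)
After 6 (thin lens f=60): x=1517/1325 (≈1.1449) theta=-24869/159000 (≈-0.1564)
After 7 (propagate distance d=18): x=-44267/26500 (≈-1.6705) theta=-24869/159000 (≈-0.1564)
After 8 (thin lens f=-34): x=-44267/26500 (≈-1.6705) theta=-277787/1351500 (≈-0.2055)
Rounded to 4 decimal places: x = -1.6705, theta = -0.2055

Answer: -1.6705 -0.2055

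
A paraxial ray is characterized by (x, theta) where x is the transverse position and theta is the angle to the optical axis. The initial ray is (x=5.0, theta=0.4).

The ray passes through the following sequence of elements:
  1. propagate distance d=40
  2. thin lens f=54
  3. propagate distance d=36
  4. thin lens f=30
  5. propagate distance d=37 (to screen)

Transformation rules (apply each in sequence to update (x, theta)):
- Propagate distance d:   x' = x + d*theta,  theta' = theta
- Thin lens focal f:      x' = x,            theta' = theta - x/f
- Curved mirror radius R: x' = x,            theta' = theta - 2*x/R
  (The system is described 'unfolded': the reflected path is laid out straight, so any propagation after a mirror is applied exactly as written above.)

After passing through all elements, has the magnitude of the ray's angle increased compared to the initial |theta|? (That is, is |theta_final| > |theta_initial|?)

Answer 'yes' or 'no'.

Answer: yes

Derivation:
Initial: x=5.0000 theta=0.4000
After 1 (propagate distance d=40): x=21.0000 theta=0.4000
After 2 (thin lens f=54): x=21.0000 theta=1/90 (≈0.0111)
After 3 (propagate distance d=36): x=21.4000 theta=1/90 (≈0.0111)
After 4 (thin lens f=30): x=21.4000 theta=-158/225 (≈-0.7022)
After 5 (propagate distance d=37 (to screen)): x=-1031/225 (≈-4.5822) theta=-158/225 (≈-0.7022)
|theta_initial|=0.4000 |theta_final|=158/225 (≈0.7022) -> increased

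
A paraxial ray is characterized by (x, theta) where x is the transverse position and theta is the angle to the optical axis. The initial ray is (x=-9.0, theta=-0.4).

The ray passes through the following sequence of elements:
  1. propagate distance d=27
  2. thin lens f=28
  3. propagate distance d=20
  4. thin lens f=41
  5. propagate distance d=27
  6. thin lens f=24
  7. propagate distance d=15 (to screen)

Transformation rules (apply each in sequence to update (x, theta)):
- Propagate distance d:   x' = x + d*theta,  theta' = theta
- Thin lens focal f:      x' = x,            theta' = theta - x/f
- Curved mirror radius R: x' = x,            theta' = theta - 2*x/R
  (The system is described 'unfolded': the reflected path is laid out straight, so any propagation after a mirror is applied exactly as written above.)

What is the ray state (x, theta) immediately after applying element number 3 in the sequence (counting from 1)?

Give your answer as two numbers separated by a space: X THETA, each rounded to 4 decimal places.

Answer: -13.6571 0.3071

Derivation:
Initial: x=-9.0000 theta=-0.4000
After 1 (propagate distance d=27): x=-19.8000 theta=-0.4000
After 2 (thin lens f=28): x=-19.8000 theta=43/140 (≈0.3071)
After 3 (propagate distance d=20): x=-478/35 (≈-13.6571) theta=43/140 (≈0.3071)
Rounded to 4 decimal places: x = -13.6571, theta = 0.3071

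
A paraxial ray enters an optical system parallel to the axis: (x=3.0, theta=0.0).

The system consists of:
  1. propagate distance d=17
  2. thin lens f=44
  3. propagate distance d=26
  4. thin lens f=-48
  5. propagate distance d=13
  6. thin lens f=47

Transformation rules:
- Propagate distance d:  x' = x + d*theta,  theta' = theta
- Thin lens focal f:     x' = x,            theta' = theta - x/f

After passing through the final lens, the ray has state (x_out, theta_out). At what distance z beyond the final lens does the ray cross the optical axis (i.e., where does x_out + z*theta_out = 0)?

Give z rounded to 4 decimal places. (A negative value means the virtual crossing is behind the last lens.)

Initial: x=3.0000 theta=0.0000
After 1 (propagate distance d=17): x=3.0000 theta=0.0000
After 2 (thin lens f=44): x=3.0000 theta=-3/44 (≈-0.0682)
After 3 (propagate distance d=26): x=27/22 (≈1.2273) theta=-3/44 (≈-0.0682)
After 4 (thin lens f=-48): x=27/22 (≈1.2273) theta=-15/352 (≈-0.0426)
After 5 (propagate distance d=13): x=237/352 (≈0.6733) theta=-15/352 (≈-0.0426)
After 6 (thin lens f=47): x=237/352 (≈0.6733) theta=-471/8272 (≈-0.0569)
z_focus = -x_out/theta_out = -(237/352)/(-471/8272) = 3713/314 ≈ 11.8248
Rounded to 4 decimal places: z = 11.8248

Answer: 11.8248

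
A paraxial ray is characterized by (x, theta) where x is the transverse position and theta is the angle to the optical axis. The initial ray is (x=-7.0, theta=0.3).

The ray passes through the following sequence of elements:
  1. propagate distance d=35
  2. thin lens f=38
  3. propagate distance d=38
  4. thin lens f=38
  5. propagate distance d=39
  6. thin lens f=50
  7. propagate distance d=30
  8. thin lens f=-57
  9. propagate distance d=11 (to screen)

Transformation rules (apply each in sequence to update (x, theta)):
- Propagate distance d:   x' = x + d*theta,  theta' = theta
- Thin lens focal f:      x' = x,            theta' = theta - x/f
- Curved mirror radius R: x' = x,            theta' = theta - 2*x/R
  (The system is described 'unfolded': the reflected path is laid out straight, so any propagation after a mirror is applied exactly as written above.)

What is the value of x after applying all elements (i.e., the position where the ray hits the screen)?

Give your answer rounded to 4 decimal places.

Answer: -2.3014

Derivation:
Initial: x=-7.0000 theta=0.3000
After 1 (propagate distance d=35): x=3.5000 theta=0.3000
After 2 (thin lens f=38): x=3.5000 theta=79/380 (≈0.2079)
After 3 (propagate distance d=38): x=11.4000 theta=79/380 (≈0.2079)
After 4 (thin lens f=38): x=11.4000 theta=-7/76 (≈-0.0921)
After 5 (propagate distance d=39): x=2967/380 (≈7.8079) theta=-7/76 (≈-0.0921)
After 6 (thin lens f=50): x=2967/380 (≈7.8079) theta=-4717/19000 (≈-0.2483)
After 7 (propagate distance d=30): x=0.3600 theta=-4717/19000 (≈-0.2483)
After 8 (thin lens f=-57): x=0.3600 theta=-4597/19000 (≈-0.2419)
After 9 (propagate distance d=11 (to screen)): x=-43727/19000 (≈-2.3014) theta=-4597/19000 (≈-0.2419)
Rounded to 4 decimal places: x = -2.3014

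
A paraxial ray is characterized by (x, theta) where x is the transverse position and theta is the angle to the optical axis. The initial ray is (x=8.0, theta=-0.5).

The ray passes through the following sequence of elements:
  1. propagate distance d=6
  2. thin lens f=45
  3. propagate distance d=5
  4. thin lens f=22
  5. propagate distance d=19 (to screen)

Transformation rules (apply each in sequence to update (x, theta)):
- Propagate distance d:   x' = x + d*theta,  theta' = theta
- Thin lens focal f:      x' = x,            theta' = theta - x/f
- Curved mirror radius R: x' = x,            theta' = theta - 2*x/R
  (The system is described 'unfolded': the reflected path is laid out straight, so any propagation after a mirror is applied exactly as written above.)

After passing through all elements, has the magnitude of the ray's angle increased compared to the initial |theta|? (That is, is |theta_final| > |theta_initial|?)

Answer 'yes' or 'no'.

Initial: x=8.0000 theta=-0.5000
After 1 (propagate distance d=6): x=5.0000 theta=-0.5000
After 2 (thin lens f=45): x=5.0000 theta=-11/18 (≈-0.6111)
After 3 (propagate distance d=5): x=35/18 (≈1.9444) theta=-11/18 (≈-0.6111)
After 4 (thin lens f=22): x=35/18 (≈1.9444) theta=-277/396 (≈-0.6995)
After 5 (propagate distance d=19 (to screen)): x=-4493/396 (≈-11.3460) theta=-277/396 (≈-0.6995)
|theta_initial|=0.5000 |theta_final|=277/396 (≈0.6995) -> increased

Answer: yes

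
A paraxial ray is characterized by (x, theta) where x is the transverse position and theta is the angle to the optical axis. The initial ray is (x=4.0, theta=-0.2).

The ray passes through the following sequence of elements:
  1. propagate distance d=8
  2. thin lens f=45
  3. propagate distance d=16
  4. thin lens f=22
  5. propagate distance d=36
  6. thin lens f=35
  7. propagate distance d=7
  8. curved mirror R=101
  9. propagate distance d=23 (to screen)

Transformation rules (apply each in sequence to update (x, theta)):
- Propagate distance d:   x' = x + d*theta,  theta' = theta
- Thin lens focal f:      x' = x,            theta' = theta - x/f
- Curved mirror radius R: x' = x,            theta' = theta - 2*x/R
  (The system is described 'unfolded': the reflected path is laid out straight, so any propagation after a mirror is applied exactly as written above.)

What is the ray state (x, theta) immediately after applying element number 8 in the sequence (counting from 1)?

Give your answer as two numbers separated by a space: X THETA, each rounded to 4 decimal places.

Answer: -7.7016 0.2048

Derivation:
Initial: x=4.0000 theta=-0.2000
After 1 (propagate distance d=8): x=2.4000 theta=-0.2000
After 2 (thin lens f=45): x=2.4000 theta=-19/75 (≈-0.2533)
After 3 (propagate distance d=16): x=-124/75 (≈-1.6533) theta=-19/75 (≈-0.2533)
After 4 (thin lens f=22): x=-124/75 (≈-1.6533) theta=-49/275 (≈-0.1782)
After 5 (propagate distance d=36): x=-6656/825 (≈-8.0679) theta=-49/275 (≈-0.1782)
After 6 (thin lens f=35): x=-6656/825 (≈-8.0679) theta=1511/28875 (≈0.0523)
After 7 (propagate distance d=7): x=-31769/4125 (≈-7.7016) theta=1511/28875 (≈0.0523)
After 8 (curved mirror R=101): x=-31769/4125 (≈-7.7016) theta=54307/265125 (≈0.2048)
Rounded to 4 decimal places: x = -7.7016, theta = 0.2048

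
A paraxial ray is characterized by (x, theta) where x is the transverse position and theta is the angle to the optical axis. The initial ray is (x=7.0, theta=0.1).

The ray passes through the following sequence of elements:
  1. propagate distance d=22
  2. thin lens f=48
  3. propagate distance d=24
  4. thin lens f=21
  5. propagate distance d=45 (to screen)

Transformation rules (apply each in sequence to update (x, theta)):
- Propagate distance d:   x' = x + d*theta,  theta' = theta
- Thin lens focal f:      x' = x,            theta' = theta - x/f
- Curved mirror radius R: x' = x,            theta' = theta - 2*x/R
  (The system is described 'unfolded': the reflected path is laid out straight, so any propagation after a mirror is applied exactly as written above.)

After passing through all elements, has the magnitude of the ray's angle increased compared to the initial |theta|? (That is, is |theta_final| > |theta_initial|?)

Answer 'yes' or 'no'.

Initial: x=7.0000 theta=0.1000
After 1 (propagate distance d=22): x=9.2000 theta=0.1000
After 2 (thin lens f=48): x=9.2000 theta=-11/120 (≈-0.0917)
After 3 (propagate distance d=24): x=7.0000 theta=-11/120 (≈-0.0917)
After 4 (thin lens f=21): x=7.0000 theta=-0.4250
After 5 (propagate distance d=45 (to screen)): x=-12.1250 theta=-0.4250
|theta_initial|=0.1000 |theta_final|=0.4250 -> increased

Answer: yes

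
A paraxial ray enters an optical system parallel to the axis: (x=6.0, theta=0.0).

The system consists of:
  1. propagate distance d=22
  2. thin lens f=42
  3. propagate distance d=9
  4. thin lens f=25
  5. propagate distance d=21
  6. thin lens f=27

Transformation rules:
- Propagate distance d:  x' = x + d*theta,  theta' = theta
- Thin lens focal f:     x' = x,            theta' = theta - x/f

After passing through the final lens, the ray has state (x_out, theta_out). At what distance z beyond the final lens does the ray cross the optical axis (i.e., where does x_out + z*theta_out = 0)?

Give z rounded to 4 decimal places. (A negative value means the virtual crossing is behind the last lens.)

Initial: x=6.0000 theta=0.0000
After 1 (propagate distance d=22): x=6.0000 theta=0.0000
After 2 (thin lens f=42): x=6.0000 theta=-1/7 (≈-0.1429)
After 3 (propagate distance d=9): x=33/7 (≈4.7143) theta=-1/7 (≈-0.1429)
After 4 (thin lens f=25): x=33/7 (≈4.7143) theta=-58/175 (≈-0.3314)
After 5 (propagate distance d=21): x=-393/175 (≈-2.2457) theta=-58/175 (≈-0.3314)
After 6 (thin lens f=27): x=-393/175 (≈-2.2457) theta=-391/1575 (≈-0.2483)
z_focus = -x_out/theta_out = -(-393/175)/(-391/1575) = -3537/391 ≈ -9.0460
Rounded to 4 decimal places: z = -9.0460

Answer: -9.0460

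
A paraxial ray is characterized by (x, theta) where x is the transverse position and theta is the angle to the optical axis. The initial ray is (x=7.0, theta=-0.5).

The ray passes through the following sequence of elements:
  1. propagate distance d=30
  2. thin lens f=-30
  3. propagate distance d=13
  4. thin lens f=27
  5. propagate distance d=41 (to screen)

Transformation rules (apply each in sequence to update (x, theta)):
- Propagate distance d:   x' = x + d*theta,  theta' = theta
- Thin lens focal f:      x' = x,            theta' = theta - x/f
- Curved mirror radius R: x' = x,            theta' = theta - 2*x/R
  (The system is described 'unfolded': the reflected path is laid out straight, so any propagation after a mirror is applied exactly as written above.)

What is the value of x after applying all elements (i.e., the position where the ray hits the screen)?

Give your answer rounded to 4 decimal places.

Initial: x=7.0000 theta=-0.5000
After 1 (propagate distance d=30): x=-8.0000 theta=-0.5000
After 2 (thin lens f=-30): x=-8.0000 theta=-23/30 (≈-0.7667)
After 3 (propagate distance d=13): x=-539/30 (≈-17.9667) theta=-23/30 (≈-0.7667)
After 4 (thin lens f=27): x=-539/30 (≈-17.9667) theta=-41/405 (≈-0.1012)
After 5 (propagate distance d=41 (to screen)): x=-3583/162 (≈-22.1173) theta=-41/405 (≈-0.1012)
Rounded to 4 decimal places: x = -22.1173

Answer: -22.1173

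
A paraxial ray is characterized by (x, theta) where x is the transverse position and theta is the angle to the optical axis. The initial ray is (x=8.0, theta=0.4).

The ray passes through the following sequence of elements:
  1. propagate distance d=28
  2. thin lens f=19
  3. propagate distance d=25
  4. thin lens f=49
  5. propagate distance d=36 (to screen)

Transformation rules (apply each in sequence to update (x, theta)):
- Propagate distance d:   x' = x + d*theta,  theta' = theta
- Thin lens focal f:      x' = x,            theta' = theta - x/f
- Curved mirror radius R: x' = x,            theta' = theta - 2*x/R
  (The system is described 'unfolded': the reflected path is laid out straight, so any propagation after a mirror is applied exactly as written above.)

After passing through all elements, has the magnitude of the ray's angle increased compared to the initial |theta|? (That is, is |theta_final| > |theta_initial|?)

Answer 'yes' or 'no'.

Initial: x=8.0000 theta=0.4000
After 1 (propagate distance d=28): x=19.2000 theta=0.4000
After 2 (thin lens f=19): x=19.2000 theta=-58/95 (≈-0.6105)
After 3 (propagate distance d=25): x=374/95 (≈3.9368) theta=-58/95 (≈-0.6105)
After 4 (thin lens f=49): x=374/95 (≈3.9368) theta=-3216/4655 (≈-0.6909)
After 5 (propagate distance d=36 (to screen)): x=-19490/931 (≈-20.9345) theta=-3216/4655 (≈-0.6909)
|theta_initial|=0.4000 |theta_final|=3216/4655 (≈0.6909) -> increased

Answer: yes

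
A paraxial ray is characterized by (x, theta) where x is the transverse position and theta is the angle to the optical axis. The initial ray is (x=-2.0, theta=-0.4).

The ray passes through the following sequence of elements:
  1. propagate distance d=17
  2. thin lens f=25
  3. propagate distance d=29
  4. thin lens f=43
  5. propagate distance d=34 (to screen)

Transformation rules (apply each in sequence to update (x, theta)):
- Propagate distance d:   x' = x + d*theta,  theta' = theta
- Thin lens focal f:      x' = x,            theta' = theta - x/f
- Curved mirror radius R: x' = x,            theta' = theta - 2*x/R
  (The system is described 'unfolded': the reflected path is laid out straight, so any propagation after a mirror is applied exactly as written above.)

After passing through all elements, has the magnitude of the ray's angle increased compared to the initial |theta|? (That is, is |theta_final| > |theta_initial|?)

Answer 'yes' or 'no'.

Answer: no

Derivation:
Initial: x=-2.0000 theta=-0.4000
After 1 (propagate distance d=17): x=-8.8000 theta=-0.4000
After 2 (thin lens f=25): x=-8.8000 theta=-0.0480
After 3 (propagate distance d=29): x=-10.1920 theta=-0.0480
After 4 (thin lens f=43): x=-10.1920 theta=1016/5375 (≈0.1890)
After 5 (propagate distance d=34 (to screen)): x=-20238/5375 (≈-3.7652) theta=1016/5375 (≈0.1890)
|theta_initial|=0.4000 |theta_final|=1016/5375 (≈0.1890) -> not increased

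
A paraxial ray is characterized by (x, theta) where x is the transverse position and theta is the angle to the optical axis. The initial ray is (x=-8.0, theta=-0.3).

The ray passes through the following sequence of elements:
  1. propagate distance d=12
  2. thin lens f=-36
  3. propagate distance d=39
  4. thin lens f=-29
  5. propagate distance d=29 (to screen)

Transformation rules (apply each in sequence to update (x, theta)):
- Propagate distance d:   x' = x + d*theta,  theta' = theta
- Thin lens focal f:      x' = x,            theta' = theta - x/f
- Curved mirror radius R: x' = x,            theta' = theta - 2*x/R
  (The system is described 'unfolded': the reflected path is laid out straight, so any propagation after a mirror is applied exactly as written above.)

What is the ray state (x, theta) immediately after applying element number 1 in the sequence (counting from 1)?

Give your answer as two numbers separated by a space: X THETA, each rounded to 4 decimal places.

Initial: x=-8.0000 theta=-0.3000
After 1 (propagate distance d=12): x=-11.6000 theta=-0.3000
Rounded to 4 decimal places: x = -11.6000, theta = -0.3000

Answer: -11.6000 -0.3000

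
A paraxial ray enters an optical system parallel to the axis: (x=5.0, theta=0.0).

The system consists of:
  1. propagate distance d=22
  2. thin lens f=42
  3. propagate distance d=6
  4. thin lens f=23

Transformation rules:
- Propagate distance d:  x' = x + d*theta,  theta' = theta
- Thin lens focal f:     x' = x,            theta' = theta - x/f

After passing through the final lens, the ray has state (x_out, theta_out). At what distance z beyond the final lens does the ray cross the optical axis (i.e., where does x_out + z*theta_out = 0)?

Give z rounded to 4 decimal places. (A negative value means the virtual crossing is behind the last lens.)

Initial: x=5.0000 theta=0.0000
After 1 (propagate distance d=22): x=5.0000 theta=0.0000
After 2 (thin lens f=42): x=5.0000 theta=-5/42 (≈-0.1190)
After 3 (propagate distance d=6): x=30/7 (≈4.2857) theta=-5/42 (≈-0.1190)
After 4 (thin lens f=23): x=30/7 (≈4.2857) theta=-295/966 (≈-0.3054)
z_focus = -x_out/theta_out = -(30/7)/(-295/966) = 828/59 ≈ 14.0339
Rounded to 4 decimal places: z = 14.0339

Answer: 14.0339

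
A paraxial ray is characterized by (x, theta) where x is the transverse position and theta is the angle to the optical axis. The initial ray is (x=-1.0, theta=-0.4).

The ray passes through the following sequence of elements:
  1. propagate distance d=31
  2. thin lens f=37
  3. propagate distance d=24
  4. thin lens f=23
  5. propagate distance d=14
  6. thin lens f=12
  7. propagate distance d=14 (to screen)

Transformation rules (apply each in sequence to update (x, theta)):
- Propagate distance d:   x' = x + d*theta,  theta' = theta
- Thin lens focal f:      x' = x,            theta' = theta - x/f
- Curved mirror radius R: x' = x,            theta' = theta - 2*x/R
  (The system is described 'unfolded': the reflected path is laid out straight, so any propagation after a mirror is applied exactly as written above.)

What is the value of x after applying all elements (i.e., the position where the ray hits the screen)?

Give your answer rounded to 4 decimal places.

Answer: 9.2010

Derivation:
Initial: x=-1.0000 theta=-0.4000
After 1 (propagate distance d=31): x=-13.4000 theta=-0.4000
After 2 (thin lens f=37): x=-13.4000 theta=-7/185 (≈-0.0378)
After 3 (propagate distance d=24): x=-2647/185 (≈-14.3081) theta=-7/185 (≈-0.0378)
After 4 (thin lens f=23): x=-2647/185 (≈-14.3081) theta=2486/4255 (≈0.5843)
After 5 (propagate distance d=14): x=-26077/4255 (≈-6.1286) theta=2486/4255 (≈0.5843)
After 6 (thin lens f=12): x=-26077/4255 (≈-6.1286) theta=55909/51060 (≈1.0950)
After 7 (propagate distance d=14 (to screen)): x=234901/25530 (≈9.2010) theta=55909/51060 (≈1.0950)
Rounded to 4 decimal places: x = 9.2010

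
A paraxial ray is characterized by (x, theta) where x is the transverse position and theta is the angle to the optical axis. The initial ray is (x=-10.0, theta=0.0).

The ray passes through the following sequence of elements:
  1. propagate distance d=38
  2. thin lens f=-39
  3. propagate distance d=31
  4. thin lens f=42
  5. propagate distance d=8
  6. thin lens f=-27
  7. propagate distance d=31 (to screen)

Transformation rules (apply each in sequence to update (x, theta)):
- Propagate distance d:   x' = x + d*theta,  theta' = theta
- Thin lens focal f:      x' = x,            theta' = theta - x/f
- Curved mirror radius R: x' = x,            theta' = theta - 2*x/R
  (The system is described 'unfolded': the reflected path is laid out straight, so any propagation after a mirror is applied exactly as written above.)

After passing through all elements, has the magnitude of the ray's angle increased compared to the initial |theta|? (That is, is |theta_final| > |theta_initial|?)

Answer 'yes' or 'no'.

Answer: yes

Derivation:
Initial: x=-10.0000 theta=0.0000
After 1 (propagate distance d=38): x=-10.0000 theta=0.0000
After 2 (thin lens f=-39): x=-10.0000 theta=-10/39 (≈-0.2564)
After 3 (propagate distance d=31): x=-700/39 (≈-17.9487) theta=-10/39 (≈-0.2564)
After 4 (thin lens f=42): x=-700/39 (≈-17.9487) theta=20/117 (≈0.1709)
After 5 (propagate distance d=8): x=-1940/117 (≈-16.5812) theta=20/117 (≈0.1709)
After 6 (thin lens f=-27): x=-1940/117 (≈-16.5812) theta=-1400/3159 (≈-0.4432)
After 7 (propagate distance d=31 (to screen)): x=-95780/3159 (≈-30.3197) theta=-1400/3159 (≈-0.4432)
|theta_initial|=0.0000 |theta_final|=1400/3159 (≈0.4432) -> increased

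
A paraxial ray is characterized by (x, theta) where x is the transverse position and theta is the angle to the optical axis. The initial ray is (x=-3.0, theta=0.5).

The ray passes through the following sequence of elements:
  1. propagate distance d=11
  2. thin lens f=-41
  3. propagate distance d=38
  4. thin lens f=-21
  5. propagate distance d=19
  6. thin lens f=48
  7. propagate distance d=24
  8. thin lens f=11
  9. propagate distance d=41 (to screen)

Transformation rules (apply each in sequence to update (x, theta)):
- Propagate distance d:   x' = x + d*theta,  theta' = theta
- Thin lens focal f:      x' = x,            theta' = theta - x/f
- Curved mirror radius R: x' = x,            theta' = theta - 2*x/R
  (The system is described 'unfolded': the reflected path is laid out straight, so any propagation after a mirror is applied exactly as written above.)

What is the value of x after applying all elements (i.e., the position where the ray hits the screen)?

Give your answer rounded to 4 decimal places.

Initial: x=-3.0000 theta=0.5000
After 1 (propagate distance d=11): x=2.5000 theta=0.5000
After 2 (thin lens f=-41): x=2.5000 theta=23/41 (≈0.5610)
After 3 (propagate distance d=38): x=1953/82 (≈23.8171) theta=23/41 (≈0.5610)
After 4 (thin lens f=-21): x=1953/82 (≈23.8171) theta=139/82 (≈1.6951)
After 5 (propagate distance d=19): x=2297/41 (≈56.0244) theta=139/82 (≈1.6951)
After 6 (thin lens f=48): x=2297/41 (≈56.0244) theta=1039/1968 (≈0.5279)
After 7 (propagate distance d=24): x=5633/82 (≈68.6951) theta=1039/1968 (≈0.5279)
After 8 (thin lens f=11): x=5633/82 (≈68.6951) theta=-123763/21648 (≈-5.7171)
After 9 (propagate distance d=41 (to screen)): x=-3587171/21648 (≈-165.7045) theta=-123763/21648 (≈-5.7171)
Rounded to 4 decimal places: x = -165.7045

Answer: -165.7045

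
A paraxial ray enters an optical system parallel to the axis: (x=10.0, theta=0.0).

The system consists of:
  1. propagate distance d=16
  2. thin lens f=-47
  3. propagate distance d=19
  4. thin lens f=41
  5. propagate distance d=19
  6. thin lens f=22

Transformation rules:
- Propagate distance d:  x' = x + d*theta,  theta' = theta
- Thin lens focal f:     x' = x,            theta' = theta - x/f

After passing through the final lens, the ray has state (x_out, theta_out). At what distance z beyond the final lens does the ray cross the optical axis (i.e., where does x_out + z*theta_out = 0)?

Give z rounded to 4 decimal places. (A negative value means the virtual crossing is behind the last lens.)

Initial: x=10.0000 theta=0.0000
After 1 (propagate distance d=16): x=10.0000 theta=0.0000
After 2 (thin lens f=-47): x=10.0000 theta=10/47 (≈0.2128)
After 3 (propagate distance d=19): x=660/47 (≈14.0426) theta=10/47 (≈0.2128)
After 4 (thin lens f=41): x=660/47 (≈14.0426) theta=-250/1927 (≈-0.1297)
After 5 (propagate distance d=19): x=22310/1927 (≈11.5776) theta=-250/1927 (≈-0.1297)
After 6 (thin lens f=22): x=22310/1927 (≈11.5776) theta=-13905/21197 (≈-0.6560)
z_focus = -x_out/theta_out = -(22310/1927)/(-13905/21197) = 49082/2781 ≈ 17.6490
Rounded to 4 decimal places: z = 17.6490

Answer: 17.6490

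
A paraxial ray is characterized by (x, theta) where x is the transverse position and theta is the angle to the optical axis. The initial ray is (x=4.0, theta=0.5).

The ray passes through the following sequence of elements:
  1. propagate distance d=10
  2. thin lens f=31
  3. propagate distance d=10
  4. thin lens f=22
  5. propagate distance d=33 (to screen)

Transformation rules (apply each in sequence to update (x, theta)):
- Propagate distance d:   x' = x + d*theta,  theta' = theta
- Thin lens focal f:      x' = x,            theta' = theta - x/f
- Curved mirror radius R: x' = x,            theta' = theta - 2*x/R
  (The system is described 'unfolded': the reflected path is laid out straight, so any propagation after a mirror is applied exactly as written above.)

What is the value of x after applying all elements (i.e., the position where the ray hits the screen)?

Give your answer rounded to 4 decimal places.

Initial: x=4.0000 theta=0.5000
After 1 (propagate distance d=10): x=9.0000 theta=0.5000
After 2 (thin lens f=31): x=9.0000 theta=13/62 (≈0.2097)
After 3 (propagate distance d=10): x=344/31 (≈11.0968) theta=13/62 (≈0.2097)
After 4 (thin lens f=22): x=344/31 (≈11.0968) theta=-201/682 (≈-0.2947)
After 5 (propagate distance d=33 (to screen)): x=85/62 (≈1.3710) theta=-201/682 (≈-0.2947)
Rounded to 4 decimal places: x = 1.3710

Answer: 1.3710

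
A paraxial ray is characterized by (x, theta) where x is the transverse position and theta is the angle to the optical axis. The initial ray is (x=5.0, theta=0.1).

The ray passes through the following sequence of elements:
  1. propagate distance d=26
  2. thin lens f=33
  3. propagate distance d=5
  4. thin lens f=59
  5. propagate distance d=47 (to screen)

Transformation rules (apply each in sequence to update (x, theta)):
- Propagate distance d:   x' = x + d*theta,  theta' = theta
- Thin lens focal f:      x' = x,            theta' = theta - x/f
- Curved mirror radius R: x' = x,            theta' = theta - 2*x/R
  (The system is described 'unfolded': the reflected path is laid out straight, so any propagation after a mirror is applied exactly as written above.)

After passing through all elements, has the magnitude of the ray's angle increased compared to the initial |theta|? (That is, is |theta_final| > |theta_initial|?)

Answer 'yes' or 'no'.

Initial: x=5.0000 theta=0.1000
After 1 (propagate distance d=26): x=7.6000 theta=0.1000
After 2 (thin lens f=33): x=7.6000 theta=-43/330 (≈-0.1303)
After 3 (propagate distance d=5): x=2293/330 (≈6.9485) theta=-43/330 (≈-0.1303)
After 4 (thin lens f=59): x=2293/330 (≈6.9485) theta=-161/649 (≈-0.2481)
After 5 (propagate distance d=47 (to screen)): x=-91723/19470 (≈-4.7110) theta=-161/649 (≈-0.2481)
|theta_initial|=0.1000 |theta_final|=161/649 (≈0.2481) -> increased

Answer: yes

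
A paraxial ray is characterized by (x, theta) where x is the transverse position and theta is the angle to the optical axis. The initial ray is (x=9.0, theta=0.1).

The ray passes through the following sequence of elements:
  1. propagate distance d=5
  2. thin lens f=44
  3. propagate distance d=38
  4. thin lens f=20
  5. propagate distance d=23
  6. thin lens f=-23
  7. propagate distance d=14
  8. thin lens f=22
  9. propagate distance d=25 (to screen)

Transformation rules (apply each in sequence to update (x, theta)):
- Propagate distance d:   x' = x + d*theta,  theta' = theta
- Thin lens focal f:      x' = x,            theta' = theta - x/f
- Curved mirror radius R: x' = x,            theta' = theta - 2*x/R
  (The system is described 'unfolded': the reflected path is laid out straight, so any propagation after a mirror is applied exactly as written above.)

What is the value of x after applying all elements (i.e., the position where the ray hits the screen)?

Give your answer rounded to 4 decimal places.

Initial: x=9.0000 theta=0.1000
After 1 (propagate distance d=5): x=9.5000 theta=0.1000
After 2 (thin lens f=44): x=9.5000 theta=-51/440 (≈-0.1159)
After 3 (propagate distance d=38): x=1121/220 (≈5.0955) theta=-51/440 (≈-0.1159)
After 4 (thin lens f=20): x=1121/220 (≈5.0955) theta=-1631/4400 (≈-0.3707)
After 5 (propagate distance d=23): x=-15093/4400 (≈-3.4302) theta=-1631/4400 (≈-0.3707)
After 6 (thin lens f=-23): x=-15093/4400 (≈-3.4302) theta=-26303/50600 (≈-0.5198)
After 7 (propagate distance d=14): x=-1083623/101200 (≈-10.7077) theta=-26303/50600 (≈-0.5198)
After 8 (thin lens f=22): x=-1083623/101200 (≈-10.7077) theta=-73709/2226400 (≈-0.0331)
After 9 (propagate distance d=25 (to screen)): x=-25682431/2226400 (≈-11.5354) theta=-73709/2226400 (≈-0.0331)
Rounded to 4 decimal places: x = -11.5354

Answer: -11.5354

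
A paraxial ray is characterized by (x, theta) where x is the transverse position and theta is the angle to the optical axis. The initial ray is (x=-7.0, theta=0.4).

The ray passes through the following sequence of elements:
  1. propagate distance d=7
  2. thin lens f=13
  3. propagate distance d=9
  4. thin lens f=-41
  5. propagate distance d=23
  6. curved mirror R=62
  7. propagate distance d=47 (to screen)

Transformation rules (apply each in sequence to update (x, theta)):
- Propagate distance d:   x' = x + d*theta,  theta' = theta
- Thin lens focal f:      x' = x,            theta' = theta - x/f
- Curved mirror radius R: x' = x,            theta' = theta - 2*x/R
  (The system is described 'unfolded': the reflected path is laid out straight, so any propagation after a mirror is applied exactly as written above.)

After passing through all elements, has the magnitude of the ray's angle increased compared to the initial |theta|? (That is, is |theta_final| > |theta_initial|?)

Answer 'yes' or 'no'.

Answer: no

Derivation:
Initial: x=-7.0000 theta=0.4000
After 1 (propagate distance d=7): x=-4.2000 theta=0.4000
After 2 (thin lens f=13): x=-4.2000 theta=47/65 (≈0.7231)
After 3 (propagate distance d=9): x=30/13 (≈2.3077) theta=47/65 (≈0.7231)
After 4 (thin lens f=-41): x=30/13 (≈2.3077) theta=2077/2665 (≈0.7794)
After 5 (propagate distance d=23): x=53921/2665 (≈20.2330) theta=2077/2665 (≈0.7794)
After 6 (curved mirror R=62): x=53921/2665 (≈20.2330) theta=10466/82615 (≈0.1267)
After 7 (propagate distance d=47 (to screen)): x=2163453/82615 (≈26.1872) theta=10466/82615 (≈0.1267)
|theta_initial|=0.4000 |theta_final|=10466/82615 (≈0.1267) -> not increased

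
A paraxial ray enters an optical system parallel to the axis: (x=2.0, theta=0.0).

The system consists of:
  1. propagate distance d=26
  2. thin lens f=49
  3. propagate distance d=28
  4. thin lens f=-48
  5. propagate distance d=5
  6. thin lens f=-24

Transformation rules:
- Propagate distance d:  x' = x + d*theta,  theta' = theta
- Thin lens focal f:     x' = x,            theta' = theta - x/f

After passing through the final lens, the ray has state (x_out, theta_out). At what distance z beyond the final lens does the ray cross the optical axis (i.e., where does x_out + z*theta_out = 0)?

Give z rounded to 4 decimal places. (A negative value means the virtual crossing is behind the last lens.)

Answer: -93.1200

Derivation:
Initial: x=2.0000 theta=0.0000
After 1 (propagate distance d=26): x=2.0000 theta=0.0000
After 2 (thin lens f=49): x=2.0000 theta=-2/49 (≈-0.0408)
After 3 (propagate distance d=28): x=6/7 (≈0.8571) theta=-2/49 (≈-0.0408)
After 4 (thin lens f=-48): x=6/7 (≈0.8571) theta=-9/392 (≈-0.0230)
After 5 (propagate distance d=5): x=291/392 (≈0.7423) theta=-9/392 (≈-0.0230)
After 6 (thin lens f=-24): x=291/392 (≈0.7423) theta=25/3136 (≈0.0080)
z_focus = -x_out/theta_out = -(291/392)/(25/3136) = -93.1200
Rounded to 4 decimal places: z = -93.1200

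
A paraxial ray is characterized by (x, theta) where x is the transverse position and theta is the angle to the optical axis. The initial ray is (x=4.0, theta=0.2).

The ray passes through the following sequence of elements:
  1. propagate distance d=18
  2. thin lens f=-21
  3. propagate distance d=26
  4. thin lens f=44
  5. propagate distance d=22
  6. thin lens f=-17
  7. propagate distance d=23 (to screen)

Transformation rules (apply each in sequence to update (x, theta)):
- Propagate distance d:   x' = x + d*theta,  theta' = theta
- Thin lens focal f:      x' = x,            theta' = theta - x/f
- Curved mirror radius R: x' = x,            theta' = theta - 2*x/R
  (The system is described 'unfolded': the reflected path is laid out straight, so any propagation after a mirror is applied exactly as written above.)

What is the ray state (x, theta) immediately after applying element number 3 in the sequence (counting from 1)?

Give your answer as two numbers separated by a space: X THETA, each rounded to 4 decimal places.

Initial: x=4.0000 theta=0.2000
After 1 (propagate distance d=18): x=7.6000 theta=0.2000
After 2 (thin lens f=-21): x=7.6000 theta=59/105 (≈0.5619)
After 3 (propagate distance d=26): x=2332/105 (≈22.2095) theta=59/105 (≈0.5619)
Rounded to 4 decimal places: x = 22.2095, theta = 0.5619

Answer: 22.2095 0.5619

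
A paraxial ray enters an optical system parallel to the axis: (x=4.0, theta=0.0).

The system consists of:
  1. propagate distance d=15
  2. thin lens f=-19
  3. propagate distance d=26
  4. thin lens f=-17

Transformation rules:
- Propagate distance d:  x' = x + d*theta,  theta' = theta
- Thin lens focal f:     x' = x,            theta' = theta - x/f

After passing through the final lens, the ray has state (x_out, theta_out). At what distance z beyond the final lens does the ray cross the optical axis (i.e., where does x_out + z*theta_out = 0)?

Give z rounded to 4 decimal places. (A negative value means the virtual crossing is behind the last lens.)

Initial: x=4.0000 theta=0.0000
After 1 (propagate distance d=15): x=4.0000 theta=0.0000
After 2 (thin lens f=-19): x=4.0000 theta=4/19 (≈0.2105)
After 3 (propagate distance d=26): x=180/19 (≈9.4737) theta=4/19 (≈0.2105)
After 4 (thin lens f=-17): x=180/19 (≈9.4737) theta=248/323 (≈0.7678)
z_focus = -x_out/theta_out = -(180/19)/(248/323) = -765/62 ≈ -12.3387
Rounded to 4 decimal places: z = -12.3387

Answer: -12.3387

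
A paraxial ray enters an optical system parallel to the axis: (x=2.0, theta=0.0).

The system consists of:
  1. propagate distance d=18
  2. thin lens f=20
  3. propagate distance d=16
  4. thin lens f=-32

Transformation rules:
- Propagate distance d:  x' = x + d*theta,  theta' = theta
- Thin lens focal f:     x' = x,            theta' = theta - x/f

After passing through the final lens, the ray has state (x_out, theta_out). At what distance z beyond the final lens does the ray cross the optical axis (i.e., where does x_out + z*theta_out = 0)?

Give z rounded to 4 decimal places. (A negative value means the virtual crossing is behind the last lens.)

Answer: 4.5714

Derivation:
Initial: x=2.0000 theta=0.0000
After 1 (propagate distance d=18): x=2.0000 theta=0.0000
After 2 (thin lens f=20): x=2.0000 theta=-0.1000
After 3 (propagate distance d=16): x=0.4000 theta=-0.1000
After 4 (thin lens f=-32): x=0.4000 theta=-0.0875
z_focus = -x_out/theta_out = -(0.4000)/(-0.0875) = 32/7 ≈ 4.5714
Rounded to 4 decimal places: z = 4.5714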